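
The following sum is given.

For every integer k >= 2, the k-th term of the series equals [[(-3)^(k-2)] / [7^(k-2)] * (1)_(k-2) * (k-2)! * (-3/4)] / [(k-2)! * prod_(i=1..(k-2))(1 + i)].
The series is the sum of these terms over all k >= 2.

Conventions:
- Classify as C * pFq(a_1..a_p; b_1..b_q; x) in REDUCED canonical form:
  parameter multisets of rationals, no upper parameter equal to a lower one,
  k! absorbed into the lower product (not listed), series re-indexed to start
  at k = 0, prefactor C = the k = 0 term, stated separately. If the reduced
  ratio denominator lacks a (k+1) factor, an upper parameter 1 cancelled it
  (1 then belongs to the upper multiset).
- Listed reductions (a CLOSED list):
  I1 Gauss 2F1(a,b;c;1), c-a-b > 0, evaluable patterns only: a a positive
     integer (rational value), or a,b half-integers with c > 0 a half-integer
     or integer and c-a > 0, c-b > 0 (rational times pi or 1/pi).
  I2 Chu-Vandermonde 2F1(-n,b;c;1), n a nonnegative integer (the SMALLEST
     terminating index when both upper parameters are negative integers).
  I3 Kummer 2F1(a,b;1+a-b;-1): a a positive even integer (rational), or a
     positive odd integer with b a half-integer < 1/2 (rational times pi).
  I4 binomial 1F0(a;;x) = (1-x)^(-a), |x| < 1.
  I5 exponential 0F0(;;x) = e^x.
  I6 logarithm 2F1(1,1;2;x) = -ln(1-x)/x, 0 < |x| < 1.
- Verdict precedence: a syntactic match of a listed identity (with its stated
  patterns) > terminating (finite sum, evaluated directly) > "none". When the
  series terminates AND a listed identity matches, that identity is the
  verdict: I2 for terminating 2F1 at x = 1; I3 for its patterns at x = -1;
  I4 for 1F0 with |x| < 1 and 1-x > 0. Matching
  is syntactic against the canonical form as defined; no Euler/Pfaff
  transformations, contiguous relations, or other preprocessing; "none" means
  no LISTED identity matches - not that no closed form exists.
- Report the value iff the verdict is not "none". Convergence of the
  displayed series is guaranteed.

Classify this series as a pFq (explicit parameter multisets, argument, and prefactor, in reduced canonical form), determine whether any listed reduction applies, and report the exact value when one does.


With C = -3/4: the canonical form is 2F1(1, 1; 2; -3/7). Verdict at x = -3/7: logarithm (I6) matches (the logarithm: parameters (1,1;2), x = -3/7). Sum: (-7/4) * ln(10/7).

Key step: with t_0 = -3/4, the lower running product (C = -3/4, x = -3/7) is a rising factorial.
Adjacent-term ratio: r(k) = (-3/7) * (k+1) (k+1) / [(k+2) (k+1)] - rational; roots negated = parameters, x = (-3/7), C = -3/4.


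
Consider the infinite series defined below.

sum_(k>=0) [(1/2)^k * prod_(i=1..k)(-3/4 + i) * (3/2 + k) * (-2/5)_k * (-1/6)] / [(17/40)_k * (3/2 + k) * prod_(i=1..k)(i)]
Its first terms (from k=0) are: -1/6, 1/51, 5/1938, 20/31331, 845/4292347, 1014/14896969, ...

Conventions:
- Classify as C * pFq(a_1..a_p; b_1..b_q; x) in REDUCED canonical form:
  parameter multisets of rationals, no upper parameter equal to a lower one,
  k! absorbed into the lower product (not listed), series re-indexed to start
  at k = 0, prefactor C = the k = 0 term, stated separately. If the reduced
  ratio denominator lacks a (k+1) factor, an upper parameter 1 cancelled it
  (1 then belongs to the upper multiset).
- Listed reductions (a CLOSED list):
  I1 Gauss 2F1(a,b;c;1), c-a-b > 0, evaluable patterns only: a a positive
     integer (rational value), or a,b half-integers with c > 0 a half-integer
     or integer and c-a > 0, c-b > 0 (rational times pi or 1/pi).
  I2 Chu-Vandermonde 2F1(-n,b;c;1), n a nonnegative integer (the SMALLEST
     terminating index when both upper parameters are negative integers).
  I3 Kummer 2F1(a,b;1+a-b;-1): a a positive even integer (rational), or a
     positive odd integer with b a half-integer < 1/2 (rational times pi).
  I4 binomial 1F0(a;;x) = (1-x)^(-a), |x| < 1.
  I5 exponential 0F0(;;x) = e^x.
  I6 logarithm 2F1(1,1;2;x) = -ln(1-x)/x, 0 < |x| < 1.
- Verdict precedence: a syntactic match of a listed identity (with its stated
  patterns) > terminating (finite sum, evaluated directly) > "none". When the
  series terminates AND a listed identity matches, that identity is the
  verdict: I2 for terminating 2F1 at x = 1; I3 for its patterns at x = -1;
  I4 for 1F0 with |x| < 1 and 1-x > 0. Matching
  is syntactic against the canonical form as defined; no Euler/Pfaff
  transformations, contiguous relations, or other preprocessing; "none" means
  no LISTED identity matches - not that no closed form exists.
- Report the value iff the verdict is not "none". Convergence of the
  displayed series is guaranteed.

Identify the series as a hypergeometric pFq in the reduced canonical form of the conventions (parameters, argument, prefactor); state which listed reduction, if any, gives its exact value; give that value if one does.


With C = -1/6: the canonical form is 2F1(-2/5, 1/4; 17/40; 1/2). Verdict: none. No listed pattern accepts 2F1(-2/5, 1/4; 17/40; 1/2).

Structural cue: t_0 = -1/6 here, and striking the common factor k + 3/2 reduces the term (C = -1/6, x = 1/2).
Adjacent-term ratio: r(k) = (1/2) * (k-2/5) (k+1/4) / [(k+17/40) (k+1)] ; factor over Q: parameters, x = (1/2), and C = -1/6.


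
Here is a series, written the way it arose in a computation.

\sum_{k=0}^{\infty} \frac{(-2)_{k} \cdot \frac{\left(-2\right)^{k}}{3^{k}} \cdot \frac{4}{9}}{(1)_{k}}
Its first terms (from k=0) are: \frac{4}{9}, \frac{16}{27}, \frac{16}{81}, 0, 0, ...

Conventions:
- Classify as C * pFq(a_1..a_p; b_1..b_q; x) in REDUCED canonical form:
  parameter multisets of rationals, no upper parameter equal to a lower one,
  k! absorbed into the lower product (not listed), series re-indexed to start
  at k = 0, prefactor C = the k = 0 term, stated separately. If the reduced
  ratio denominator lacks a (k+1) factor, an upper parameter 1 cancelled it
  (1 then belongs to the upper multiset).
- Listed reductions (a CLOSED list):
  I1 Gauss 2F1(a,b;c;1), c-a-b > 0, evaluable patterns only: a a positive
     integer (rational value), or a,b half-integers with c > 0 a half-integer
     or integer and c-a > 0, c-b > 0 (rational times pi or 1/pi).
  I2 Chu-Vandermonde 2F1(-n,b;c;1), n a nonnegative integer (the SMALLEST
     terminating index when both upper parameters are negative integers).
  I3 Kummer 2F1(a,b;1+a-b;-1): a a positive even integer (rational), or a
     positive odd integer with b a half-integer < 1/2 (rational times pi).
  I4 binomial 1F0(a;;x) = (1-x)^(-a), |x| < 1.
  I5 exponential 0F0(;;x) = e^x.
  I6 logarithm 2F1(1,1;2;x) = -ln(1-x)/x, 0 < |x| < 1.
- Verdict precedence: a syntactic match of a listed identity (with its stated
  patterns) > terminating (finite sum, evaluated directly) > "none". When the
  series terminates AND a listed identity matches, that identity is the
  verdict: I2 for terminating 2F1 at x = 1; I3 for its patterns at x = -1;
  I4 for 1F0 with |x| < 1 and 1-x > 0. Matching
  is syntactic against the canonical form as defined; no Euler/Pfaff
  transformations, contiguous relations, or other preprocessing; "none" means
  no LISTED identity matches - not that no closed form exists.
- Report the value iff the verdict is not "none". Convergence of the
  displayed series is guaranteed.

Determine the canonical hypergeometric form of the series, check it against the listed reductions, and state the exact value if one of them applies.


The tell: with t_0 = \frac{4}{9}, the two geometric factors (prefactor 4/9) combine into one argument.
Term ratio: r(k) = -\frac{2}{3} * (k-2) / [(k+1)] - rational in k, leading ratio -\frac{2}{3}; with t_0 = \frac{4}{9}, classification follows.

With C = \frac{4}{9}: the canonical form is 1F0(-2; -; -\frac{2}{3}). Verdict: this is the binomial series (I4) (the 1F0 binomial series: exponent 2, x = -\frac{2}{3}). Sum: \frac{100}{81}.


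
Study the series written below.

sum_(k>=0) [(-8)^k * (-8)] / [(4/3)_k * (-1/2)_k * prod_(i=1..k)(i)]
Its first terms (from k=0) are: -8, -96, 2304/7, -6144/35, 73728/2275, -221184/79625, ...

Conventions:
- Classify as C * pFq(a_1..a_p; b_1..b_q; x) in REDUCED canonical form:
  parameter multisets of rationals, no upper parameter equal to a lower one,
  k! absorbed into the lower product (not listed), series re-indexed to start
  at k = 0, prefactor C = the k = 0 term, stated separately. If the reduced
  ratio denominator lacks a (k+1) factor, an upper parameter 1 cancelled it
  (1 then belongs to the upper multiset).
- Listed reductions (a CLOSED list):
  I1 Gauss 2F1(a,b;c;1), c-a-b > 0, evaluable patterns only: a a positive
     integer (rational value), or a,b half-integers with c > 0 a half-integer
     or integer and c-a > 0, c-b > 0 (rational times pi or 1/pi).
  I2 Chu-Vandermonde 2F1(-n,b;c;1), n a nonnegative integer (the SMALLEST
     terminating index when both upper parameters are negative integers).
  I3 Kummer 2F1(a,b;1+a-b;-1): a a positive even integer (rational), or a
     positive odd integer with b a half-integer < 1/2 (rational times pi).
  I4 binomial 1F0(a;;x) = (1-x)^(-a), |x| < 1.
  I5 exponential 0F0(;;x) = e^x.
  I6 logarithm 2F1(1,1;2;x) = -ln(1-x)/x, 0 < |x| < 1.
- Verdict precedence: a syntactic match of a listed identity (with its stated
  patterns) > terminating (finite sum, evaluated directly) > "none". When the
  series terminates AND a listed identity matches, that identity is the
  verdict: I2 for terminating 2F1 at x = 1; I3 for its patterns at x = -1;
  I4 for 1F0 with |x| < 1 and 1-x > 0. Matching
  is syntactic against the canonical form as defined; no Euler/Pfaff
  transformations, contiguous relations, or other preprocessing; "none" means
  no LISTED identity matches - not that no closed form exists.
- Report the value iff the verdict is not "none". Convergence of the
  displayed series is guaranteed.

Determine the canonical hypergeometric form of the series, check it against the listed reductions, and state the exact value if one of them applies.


Reduced: x = -8, 0F2, upper = {-}, lower = {-1/2, 4/3}, C = -8. Verdict: none - at argument -8 the multisets {-} ; {-1/2, 4/3} match no listed identity.

The tell: t_0 = -8 here, and the product of the first k integers (C = -8, x = -8) is k!.
Term ratio: r(k) = (-8) * 1 / [(k-1/2) (k+4/3) (k+1)] - rational; roots negated = parameters, x = (-8), C = -8.


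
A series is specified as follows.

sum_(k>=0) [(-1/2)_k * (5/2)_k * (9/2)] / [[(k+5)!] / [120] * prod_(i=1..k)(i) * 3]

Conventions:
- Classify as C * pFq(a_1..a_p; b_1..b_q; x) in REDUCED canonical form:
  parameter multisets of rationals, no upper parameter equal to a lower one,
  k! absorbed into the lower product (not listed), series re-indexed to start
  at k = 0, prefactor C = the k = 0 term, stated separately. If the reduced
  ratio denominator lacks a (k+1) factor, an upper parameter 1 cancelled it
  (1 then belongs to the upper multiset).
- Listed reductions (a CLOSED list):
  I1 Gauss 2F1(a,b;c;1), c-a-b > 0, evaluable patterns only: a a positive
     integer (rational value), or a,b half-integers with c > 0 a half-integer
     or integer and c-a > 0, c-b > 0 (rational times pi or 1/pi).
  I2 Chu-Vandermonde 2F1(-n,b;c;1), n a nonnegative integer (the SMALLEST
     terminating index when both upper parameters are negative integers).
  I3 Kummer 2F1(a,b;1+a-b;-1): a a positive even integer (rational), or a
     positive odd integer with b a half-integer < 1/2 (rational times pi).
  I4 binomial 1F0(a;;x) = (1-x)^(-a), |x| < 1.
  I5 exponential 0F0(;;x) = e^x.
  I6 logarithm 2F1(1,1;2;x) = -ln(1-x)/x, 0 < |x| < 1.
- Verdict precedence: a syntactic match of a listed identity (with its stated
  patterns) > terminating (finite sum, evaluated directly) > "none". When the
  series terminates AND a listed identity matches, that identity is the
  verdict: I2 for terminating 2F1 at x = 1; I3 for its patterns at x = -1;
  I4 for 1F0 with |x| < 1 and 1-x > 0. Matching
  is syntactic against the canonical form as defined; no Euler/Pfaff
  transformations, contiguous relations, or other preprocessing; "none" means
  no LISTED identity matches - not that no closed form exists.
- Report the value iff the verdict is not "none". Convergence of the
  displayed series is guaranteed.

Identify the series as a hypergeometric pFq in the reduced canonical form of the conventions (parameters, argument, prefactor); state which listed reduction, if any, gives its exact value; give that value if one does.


Prefactor 3/2, argument 1: 2F1 with upper {-1/2, 5/2} over lower {6}. Verdict at x = 1: Gauss's theorem I1 (half-integer case) matches (x = 1; upper {-1/2, 5/2} half-integers, c = 6 in the evaluable pattern). Value: (4096/1155) / pi.

Key step: t_0 being 3/2, the constant factors (prefactor 3/2) combine into one prefactor.
Consecutive-term ratio: r(k) = 1 * (k-1/2) (k+5/2) / [(k+6) (k+1)] ; factor over Q: parameters, x = 1, and C = 3/2.


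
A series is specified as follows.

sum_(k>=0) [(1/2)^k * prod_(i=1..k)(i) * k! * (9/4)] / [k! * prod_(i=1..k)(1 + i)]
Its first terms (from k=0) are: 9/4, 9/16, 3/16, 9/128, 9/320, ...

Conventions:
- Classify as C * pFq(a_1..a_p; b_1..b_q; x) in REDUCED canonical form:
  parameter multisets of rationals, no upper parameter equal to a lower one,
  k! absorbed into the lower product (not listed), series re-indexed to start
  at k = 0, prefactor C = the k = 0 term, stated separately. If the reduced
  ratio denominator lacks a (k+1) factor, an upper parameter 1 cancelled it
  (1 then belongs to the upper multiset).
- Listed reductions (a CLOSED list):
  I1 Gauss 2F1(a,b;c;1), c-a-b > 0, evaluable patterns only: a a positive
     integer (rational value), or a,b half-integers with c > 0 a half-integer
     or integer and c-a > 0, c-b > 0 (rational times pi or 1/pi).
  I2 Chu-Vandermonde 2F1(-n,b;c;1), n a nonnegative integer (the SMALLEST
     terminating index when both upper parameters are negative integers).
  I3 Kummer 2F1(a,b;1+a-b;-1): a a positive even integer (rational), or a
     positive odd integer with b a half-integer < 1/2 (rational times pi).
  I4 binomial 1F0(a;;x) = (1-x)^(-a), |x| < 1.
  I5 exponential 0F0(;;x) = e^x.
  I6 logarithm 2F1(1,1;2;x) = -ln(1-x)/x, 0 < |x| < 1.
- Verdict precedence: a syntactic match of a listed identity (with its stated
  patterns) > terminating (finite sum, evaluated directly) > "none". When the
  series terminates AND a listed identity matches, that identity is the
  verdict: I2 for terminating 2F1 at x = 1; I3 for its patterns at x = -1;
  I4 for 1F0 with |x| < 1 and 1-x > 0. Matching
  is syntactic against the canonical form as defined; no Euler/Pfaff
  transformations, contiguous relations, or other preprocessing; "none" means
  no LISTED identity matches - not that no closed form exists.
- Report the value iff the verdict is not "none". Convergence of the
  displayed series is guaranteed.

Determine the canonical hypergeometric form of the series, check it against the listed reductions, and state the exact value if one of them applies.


With C = 9/4: the canonical form is 2F1(1, 1; 2; 1/2). Verdict: the logarithmic series (I6) applies (the logarithm: parameters (1,1;2), x = 1/2). Exact value: (-9/2) * ln(1/2).

First insight: t_0 = 9/4 here, and the running product (C = 9/4, x = 1/2) telescopes to a rising factorial.
Step ratio: r(k) = (1/2) * (k+1) (k+1) / [(k+2) (k+1)] - rational in k, leading ratio (1/2); with t_0 = 9/4, classification follows.


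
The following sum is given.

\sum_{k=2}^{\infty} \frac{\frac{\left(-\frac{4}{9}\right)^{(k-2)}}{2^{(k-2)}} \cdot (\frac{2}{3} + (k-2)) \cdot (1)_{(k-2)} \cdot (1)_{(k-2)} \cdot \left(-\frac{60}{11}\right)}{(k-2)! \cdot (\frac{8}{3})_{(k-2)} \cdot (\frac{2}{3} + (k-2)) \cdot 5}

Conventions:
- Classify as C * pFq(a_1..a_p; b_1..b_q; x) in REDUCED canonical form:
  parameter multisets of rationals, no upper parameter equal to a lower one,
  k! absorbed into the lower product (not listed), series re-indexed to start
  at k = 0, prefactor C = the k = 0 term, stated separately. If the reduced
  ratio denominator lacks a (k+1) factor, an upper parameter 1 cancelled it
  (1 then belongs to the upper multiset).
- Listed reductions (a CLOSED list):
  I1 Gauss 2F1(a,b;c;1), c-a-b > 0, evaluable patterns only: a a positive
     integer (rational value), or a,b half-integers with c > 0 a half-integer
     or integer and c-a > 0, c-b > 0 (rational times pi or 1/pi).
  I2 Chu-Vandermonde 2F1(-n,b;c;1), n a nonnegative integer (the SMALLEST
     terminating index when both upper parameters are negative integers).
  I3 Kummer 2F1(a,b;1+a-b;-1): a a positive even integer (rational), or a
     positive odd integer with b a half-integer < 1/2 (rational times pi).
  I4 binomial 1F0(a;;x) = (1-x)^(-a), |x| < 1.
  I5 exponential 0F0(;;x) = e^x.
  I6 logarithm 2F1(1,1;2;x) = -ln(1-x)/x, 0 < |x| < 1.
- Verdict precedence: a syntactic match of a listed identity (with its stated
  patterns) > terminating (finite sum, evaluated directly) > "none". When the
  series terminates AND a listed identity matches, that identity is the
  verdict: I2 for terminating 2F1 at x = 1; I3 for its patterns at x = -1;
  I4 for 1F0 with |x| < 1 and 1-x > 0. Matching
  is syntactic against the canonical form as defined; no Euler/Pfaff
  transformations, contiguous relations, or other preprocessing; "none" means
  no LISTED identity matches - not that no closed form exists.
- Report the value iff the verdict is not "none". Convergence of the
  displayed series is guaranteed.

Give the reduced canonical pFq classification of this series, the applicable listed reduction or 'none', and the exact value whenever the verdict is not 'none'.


x = -\frac{2}{9} here; the reduced form reads 2F1, upper {1, 1}, lower {\frac{8}{3}}, C = -\frac{12}{11}. Verdict: no listed reduction: x = -\frac{2}{9} and upper {1, 1} fail every I1-I6 pattern.

Structural cue: with t_0 = -\frac{12}{11}, striking the common factor k + 2/3 reduces the term (C = -12/11, x = -2/9).
Adjacent-term ratio: r(k) = -\frac{2}{9} * (k+1) (k+1) / [(k+\frac{8}{3}) (k+1)] ; factor over Q: parameters, x = -\frac{2}{9}, and C = -\frac{12}{11}.


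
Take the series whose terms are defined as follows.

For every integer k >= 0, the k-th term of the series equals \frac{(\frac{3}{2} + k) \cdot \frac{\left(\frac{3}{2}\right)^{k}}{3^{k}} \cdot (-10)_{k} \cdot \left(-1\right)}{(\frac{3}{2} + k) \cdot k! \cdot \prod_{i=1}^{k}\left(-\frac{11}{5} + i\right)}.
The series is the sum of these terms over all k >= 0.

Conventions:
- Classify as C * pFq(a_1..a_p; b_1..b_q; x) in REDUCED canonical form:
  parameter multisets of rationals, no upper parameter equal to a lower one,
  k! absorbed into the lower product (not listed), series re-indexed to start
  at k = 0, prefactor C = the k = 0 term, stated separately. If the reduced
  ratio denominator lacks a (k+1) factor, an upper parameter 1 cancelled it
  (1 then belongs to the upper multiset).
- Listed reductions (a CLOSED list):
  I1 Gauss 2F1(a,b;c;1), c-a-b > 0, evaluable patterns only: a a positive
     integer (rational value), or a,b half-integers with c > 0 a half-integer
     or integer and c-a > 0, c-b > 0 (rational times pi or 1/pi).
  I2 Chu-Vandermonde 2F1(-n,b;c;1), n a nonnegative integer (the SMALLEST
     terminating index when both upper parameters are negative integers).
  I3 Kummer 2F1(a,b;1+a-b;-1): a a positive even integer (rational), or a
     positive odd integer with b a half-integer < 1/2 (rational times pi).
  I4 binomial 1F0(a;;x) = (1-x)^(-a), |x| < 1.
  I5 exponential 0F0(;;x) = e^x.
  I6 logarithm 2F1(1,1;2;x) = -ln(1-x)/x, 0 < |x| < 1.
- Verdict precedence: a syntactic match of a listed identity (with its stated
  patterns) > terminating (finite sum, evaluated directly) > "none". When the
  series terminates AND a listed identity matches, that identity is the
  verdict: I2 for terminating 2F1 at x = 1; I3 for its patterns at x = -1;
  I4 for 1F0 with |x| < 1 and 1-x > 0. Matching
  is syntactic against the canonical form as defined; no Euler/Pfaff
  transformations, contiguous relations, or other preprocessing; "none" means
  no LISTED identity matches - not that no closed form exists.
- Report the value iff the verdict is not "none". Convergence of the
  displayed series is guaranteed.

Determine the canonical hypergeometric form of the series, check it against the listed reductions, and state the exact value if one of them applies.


At argument \frac{1}{2}: a 1F1 with upper {-10}, lower {-\frac{6}{5}}, scaled by C = -1. Verdict: terminating - upper parameter -10 makes this a finite sum (last index 10), evaluated exactly. Its exact value is -\frac{249609154006549}{54298534477824}.

The tell: x = \frac{1}{2} and the two k-th powers (C = -1, x = 1/2) combine into one argument.
Adjacent-term ratio: r(k) = \frac{1}{2} * (k-10) / [(k-\frac{6}{5}) (k+1)] - rational in k. x = \frac{1}{2}; t_0 = -1; negate the roots.


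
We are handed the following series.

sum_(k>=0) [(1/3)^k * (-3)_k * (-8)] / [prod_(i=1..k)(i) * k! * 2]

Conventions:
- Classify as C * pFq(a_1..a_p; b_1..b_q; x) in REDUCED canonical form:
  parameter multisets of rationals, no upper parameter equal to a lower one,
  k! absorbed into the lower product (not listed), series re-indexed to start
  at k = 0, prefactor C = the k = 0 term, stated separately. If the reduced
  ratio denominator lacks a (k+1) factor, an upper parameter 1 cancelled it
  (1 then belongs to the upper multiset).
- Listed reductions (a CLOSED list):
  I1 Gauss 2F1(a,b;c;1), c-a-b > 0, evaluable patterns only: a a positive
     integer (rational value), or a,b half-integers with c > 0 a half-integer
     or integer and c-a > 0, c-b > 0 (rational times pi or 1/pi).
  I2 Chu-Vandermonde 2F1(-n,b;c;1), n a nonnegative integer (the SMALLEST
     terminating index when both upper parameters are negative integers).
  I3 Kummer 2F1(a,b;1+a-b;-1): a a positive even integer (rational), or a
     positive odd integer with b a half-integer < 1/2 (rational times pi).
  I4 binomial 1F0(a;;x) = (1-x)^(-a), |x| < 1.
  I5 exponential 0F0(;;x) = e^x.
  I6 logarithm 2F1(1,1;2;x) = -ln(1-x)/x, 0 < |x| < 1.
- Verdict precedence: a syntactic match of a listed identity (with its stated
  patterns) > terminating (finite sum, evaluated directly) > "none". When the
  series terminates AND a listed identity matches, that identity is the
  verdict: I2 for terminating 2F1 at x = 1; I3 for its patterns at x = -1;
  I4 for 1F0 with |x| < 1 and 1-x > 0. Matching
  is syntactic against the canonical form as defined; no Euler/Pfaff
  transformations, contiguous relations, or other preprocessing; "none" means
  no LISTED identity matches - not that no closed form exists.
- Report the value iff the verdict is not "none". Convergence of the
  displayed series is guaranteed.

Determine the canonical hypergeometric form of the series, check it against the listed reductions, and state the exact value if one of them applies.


At argument 1/3: a 1F1 with upper {-3}, lower {1}, scaled by C = -4. Verdict: terminating at k = 3: the factor (-3)_k kills every later term; summing the 4 survivors is exact. Exact value: -52/81.

Key step: with t_0 = -4, the denominator's factorial ratio (C = -4) is a lower Pochhammer.
Ratio: r(k) = (1/3) * (k-3) / [(k+1) (k+1)] - rational in k. x = (1/3); t_0 = -4; negate the roots.


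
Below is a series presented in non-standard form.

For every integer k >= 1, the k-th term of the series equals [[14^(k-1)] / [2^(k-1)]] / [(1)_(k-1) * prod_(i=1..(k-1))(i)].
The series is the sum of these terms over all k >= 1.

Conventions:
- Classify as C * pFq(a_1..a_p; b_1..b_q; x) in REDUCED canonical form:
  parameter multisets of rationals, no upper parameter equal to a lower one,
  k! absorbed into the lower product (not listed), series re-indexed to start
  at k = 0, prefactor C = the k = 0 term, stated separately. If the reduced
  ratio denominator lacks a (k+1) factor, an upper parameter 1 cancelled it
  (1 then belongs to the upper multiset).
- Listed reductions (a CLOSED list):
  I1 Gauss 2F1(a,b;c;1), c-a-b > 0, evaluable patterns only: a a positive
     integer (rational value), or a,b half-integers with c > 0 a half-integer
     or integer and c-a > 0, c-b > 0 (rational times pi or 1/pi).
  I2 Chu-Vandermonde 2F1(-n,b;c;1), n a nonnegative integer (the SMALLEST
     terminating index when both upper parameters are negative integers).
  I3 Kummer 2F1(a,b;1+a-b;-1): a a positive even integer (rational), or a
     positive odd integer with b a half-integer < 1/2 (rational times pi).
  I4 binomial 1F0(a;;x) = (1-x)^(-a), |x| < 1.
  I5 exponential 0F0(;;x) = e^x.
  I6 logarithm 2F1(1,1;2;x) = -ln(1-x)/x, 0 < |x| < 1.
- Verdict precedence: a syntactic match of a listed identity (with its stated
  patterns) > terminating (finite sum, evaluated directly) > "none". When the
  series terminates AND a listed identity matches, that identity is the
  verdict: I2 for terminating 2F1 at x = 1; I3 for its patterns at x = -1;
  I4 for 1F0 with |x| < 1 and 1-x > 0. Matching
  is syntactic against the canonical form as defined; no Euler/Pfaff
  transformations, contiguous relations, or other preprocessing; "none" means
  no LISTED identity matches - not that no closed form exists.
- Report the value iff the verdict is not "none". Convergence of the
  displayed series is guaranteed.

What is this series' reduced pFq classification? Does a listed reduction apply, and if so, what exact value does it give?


Classification (C = 1): 0F1 with upper {-}, lower {1}, argument x = 7. Verdict: no listed reduction: x = 7 and upper {-} fail every I1-I6 pattern.

The tell: from the first term 1: the two k-th powers (C = 1, x = 7) combine into one argument.
Step ratio: r(k) = 7 * 1 / [(k+1) (k+1)] - rational; roots negated = parameters, x = 7, C = 1.


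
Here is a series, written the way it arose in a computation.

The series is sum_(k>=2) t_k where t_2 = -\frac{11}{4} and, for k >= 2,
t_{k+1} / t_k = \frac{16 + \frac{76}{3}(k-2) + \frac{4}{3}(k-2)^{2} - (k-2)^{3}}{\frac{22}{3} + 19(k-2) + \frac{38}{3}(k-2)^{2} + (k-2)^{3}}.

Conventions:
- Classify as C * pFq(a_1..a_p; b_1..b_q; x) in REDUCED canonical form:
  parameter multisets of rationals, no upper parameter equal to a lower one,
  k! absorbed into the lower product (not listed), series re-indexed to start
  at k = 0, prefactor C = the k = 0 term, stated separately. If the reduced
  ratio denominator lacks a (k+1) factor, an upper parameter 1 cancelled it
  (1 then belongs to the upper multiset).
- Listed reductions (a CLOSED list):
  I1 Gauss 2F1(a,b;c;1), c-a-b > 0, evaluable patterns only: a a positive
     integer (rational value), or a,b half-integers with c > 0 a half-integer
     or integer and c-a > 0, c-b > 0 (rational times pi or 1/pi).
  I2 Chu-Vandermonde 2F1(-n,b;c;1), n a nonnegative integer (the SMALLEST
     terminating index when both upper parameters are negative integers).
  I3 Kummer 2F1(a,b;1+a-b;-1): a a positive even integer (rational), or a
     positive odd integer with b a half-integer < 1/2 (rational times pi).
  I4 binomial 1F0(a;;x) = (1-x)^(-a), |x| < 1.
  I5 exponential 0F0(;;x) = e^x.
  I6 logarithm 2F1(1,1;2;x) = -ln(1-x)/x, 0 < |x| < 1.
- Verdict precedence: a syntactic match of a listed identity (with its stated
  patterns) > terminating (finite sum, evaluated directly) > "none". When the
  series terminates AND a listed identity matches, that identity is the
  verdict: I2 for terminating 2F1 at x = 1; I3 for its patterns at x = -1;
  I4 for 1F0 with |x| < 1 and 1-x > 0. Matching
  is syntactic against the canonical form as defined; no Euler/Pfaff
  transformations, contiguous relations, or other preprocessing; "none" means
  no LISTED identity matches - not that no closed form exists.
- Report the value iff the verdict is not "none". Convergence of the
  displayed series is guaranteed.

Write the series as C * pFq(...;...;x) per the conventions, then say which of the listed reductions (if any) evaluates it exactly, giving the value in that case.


Classification (C = -\frac{11}{4}): 2F1 with upper {-6, 4}, lower {11}, argument x = -1. Verdict (x = -1): the Kummer evaluation I3 applies (x = -1; c = 11 equals 1+a-b for upper {-6, 4}: listed pattern). Exact value: -\frac{165}{8}.

Key step: from the first term -\frac{11}{4}: the ratio is unreduced: k + 2/3 divides both sides (prefactor -11/4).
Adjacent-term ratio: r(k) = -1 * (k-6) (k+4) / [(k+11) (k+1)] - poly over poly, x = -1 from leading terms; C = -\frac{11}{4} at k = 0.


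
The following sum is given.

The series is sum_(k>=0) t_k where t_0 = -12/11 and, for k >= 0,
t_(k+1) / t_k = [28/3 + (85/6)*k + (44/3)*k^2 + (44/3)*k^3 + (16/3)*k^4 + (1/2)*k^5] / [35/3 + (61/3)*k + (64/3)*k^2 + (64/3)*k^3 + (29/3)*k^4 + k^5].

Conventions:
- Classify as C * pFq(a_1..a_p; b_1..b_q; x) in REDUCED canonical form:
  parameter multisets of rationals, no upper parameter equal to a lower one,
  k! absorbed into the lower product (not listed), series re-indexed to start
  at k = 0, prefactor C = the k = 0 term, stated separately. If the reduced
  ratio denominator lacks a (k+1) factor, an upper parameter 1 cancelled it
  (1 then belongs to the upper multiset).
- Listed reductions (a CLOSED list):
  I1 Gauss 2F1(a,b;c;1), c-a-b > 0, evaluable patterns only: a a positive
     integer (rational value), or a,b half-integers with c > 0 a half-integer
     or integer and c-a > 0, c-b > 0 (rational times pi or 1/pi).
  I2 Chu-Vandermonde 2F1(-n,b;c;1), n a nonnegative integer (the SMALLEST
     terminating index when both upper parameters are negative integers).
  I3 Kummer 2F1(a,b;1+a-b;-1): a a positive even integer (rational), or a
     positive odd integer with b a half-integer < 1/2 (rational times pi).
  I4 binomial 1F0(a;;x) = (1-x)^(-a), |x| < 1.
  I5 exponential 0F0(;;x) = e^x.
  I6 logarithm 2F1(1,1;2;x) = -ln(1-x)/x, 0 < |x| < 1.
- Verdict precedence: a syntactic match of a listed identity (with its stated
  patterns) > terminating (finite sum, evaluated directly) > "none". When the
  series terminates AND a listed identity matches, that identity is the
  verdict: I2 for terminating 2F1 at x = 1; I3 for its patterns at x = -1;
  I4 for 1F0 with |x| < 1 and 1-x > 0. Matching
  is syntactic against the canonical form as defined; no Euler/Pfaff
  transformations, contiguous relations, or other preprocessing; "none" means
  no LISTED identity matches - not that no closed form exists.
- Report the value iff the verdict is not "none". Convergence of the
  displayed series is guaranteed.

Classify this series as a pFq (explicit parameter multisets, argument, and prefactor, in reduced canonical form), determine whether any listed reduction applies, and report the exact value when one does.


Structural cue: x = (1/2) and roots of the ratio polynomials (prefactor -12/11) are the negated parameters.
Ratio: r(k) = (1/2) * (k+1) (k+8/3) / [(k+5/3) (k+1)] - rational in k, leading ratio (1/2); with t_0 = -12/11, classification follows.

At argument 1/2: a 2F1 with upper {1, 8/3}, lower {5/3}, scaled by C = -12/11. Verdict: none. A 2F1 with upper {1, 8/3} fits none of I1-I6 at x = 1/2; the sum runs forever.


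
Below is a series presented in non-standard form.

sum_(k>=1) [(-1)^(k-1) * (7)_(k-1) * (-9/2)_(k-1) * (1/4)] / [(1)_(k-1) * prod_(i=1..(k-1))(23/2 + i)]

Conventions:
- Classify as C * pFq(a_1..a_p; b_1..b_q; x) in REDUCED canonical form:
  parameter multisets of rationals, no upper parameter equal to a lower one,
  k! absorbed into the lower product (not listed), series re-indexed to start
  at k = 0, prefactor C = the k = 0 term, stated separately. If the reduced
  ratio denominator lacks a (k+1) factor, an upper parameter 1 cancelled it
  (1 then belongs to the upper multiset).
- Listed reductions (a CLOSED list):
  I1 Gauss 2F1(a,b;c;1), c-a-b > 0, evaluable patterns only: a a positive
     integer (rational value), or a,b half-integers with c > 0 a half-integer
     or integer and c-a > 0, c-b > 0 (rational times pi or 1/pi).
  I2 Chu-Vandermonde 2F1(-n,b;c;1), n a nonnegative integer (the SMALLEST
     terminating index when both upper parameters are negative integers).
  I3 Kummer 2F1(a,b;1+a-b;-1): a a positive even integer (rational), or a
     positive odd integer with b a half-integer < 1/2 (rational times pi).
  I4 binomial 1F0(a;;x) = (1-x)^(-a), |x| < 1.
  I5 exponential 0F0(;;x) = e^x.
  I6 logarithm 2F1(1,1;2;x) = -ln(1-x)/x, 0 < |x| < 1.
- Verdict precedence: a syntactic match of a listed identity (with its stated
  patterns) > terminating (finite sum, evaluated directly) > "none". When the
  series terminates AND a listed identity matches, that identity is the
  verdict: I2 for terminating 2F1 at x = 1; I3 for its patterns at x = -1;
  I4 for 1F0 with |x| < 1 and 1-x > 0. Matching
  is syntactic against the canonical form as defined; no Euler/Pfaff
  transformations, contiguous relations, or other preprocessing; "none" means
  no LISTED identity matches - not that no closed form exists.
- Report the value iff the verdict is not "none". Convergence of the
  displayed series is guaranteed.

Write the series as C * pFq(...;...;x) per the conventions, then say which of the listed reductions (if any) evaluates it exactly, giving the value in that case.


Prefactor 1/4, argument -1: 2F1 with upper {-9/2, 7} over lower {25/2}. Verdict (x = -1): Kummer's theorem (I3) applies (x = -1; c = 25/2 equals 1+a-b for upper {-9/2, 7}: listed pattern). Value: (334639305/536870912) * pi.

First insight: x = (-1) and (1)_k (prefactor 1/4) is k! itself.
Adjacent-term ratio: r(k) = (-1) * (k-9/2) (k+7) / [(k+25/2) (k+1)] - rational in k, leading ratio (-1); with t_0 = 1/4, classification follows.


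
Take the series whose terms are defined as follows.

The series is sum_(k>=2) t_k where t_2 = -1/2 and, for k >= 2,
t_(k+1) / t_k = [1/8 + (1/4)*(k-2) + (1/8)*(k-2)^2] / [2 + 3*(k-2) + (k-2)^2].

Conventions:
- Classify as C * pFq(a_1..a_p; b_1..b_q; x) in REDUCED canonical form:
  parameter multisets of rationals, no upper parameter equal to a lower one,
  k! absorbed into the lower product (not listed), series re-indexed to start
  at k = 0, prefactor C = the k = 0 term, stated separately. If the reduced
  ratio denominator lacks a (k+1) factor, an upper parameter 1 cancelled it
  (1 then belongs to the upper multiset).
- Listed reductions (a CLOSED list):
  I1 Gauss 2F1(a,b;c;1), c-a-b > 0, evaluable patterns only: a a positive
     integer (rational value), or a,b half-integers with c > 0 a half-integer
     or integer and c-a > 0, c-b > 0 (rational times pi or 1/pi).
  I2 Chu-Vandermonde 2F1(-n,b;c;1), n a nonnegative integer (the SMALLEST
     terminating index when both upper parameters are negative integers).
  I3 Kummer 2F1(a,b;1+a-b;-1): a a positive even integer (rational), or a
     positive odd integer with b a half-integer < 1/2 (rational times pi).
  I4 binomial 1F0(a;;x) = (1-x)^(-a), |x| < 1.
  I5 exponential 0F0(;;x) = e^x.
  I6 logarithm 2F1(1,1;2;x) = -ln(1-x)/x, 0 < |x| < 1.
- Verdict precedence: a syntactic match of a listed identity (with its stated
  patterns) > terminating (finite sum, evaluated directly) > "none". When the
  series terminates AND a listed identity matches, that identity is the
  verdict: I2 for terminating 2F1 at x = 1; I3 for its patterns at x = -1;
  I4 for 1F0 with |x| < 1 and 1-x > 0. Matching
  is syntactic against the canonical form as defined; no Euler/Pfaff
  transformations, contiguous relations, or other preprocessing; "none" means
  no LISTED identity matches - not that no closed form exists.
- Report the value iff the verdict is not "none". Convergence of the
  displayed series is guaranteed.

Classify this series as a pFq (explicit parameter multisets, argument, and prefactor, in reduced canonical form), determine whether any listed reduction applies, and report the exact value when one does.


Reduced: x = 1/8, 2F1, upper = {1, 1}, lower = {2}, C = -1/2. Verdict at x = 1/8: logarithm (I6) matches (the logarithm: parameters (1,1;2), x = 1/8). Its exact value is 4 * ln(7/8).

Key step: t_0 being -1/2, factor the ratio over Q (C = -1/2): negated roots = parameters.
Term ratio: r(k) = (1/8) * (k+1) (k+1) / [(k+2) (k+1)] ; factor over Q: parameters, x = (1/8), and C = -1/2.


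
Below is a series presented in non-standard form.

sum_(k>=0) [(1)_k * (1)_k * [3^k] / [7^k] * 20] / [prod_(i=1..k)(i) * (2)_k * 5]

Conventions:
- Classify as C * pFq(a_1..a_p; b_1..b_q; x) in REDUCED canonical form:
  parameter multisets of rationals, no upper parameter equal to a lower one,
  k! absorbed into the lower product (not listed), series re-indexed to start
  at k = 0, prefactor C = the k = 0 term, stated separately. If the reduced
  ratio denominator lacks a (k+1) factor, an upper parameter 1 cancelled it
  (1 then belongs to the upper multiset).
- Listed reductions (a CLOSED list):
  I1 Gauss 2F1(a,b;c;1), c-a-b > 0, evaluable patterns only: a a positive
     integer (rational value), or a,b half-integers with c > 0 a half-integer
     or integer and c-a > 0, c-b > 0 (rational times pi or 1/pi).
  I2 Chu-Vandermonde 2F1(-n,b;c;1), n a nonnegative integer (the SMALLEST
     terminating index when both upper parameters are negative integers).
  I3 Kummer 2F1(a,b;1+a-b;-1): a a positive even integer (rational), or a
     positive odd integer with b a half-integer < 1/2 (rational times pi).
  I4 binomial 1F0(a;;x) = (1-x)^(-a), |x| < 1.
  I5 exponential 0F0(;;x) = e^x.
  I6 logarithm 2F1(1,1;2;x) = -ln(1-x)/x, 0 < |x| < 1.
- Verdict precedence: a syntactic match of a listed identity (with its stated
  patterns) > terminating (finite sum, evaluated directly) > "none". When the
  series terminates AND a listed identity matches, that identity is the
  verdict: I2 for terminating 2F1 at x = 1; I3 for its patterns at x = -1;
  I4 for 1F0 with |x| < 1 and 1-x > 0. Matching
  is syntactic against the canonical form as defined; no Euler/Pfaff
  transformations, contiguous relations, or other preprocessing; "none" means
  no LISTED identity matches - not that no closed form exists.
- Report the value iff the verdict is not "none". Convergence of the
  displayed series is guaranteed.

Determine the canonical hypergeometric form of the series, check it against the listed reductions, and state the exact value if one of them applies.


This is 4 * 2F1(1, 1; 2; 3/7) in reduced canonical form. Verdict: logarithm (I6) applies (the logarithm: parameters (1,1;2), x = 3/7). Value: (-28/3) * ln(4/7).

Key observation: from the first term 4: the product of the first k integers (C = 4) is k!.
Ratio: r(k) = (3/7) * (k+1) (k+1) / [(k+2) (k+1)] ; factor over Q: parameters, x = (3/7), and C = 4.


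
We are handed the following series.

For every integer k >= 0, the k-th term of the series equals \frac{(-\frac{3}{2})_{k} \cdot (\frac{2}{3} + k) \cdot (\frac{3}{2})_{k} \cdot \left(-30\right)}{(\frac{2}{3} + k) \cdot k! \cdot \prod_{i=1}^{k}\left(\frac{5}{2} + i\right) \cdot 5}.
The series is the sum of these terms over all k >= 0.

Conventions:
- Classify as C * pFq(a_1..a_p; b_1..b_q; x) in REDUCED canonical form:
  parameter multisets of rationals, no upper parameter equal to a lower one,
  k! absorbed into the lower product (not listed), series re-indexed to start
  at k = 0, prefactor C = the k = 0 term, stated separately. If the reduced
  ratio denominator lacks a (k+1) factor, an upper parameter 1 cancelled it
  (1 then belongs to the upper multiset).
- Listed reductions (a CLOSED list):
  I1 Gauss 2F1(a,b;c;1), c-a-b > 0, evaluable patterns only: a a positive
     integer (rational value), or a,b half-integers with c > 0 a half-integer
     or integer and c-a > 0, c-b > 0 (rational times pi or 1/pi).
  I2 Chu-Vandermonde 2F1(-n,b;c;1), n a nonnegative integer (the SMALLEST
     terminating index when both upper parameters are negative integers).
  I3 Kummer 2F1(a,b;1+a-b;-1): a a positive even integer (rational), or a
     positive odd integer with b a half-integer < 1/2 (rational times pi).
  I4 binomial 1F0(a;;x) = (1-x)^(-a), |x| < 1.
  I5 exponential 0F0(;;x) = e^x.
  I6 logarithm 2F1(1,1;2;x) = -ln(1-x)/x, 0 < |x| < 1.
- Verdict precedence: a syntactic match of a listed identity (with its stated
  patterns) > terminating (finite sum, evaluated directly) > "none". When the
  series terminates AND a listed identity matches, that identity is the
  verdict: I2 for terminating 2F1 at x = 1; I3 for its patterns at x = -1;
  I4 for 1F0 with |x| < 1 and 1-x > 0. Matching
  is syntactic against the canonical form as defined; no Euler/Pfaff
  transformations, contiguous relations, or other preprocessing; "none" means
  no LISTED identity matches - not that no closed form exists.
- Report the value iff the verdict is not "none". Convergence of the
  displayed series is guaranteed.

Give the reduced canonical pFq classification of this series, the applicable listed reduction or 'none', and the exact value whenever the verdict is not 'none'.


This is -6 * 2F1(-\frac{3}{2}, \frac{3}{2}; \frac{7}{2}; 1) in reduced canonical form. Verdict (x = 1): Gauss's theorem I1 (half-integer case) applies (x = 1; upper {-\frac{3}{2}, \frac{3}{2}} half-integers, c = \frac{7}{2} in the evaluable pattern). Its exact value is \left(-\frac{225}{256}\right) \cdot \pi.

Key observation: x = 1 and the factor k + 2/3 cancels (top and bottom), leaving C = -6.
Term ratio: r(k) = 1 * (k-\frac{3}{2}) (k+\frac{3}{2}) / [(k+\frac{7}{2}) (k+1)] - rational; roots negated = parameters, x = 1, C = -6.
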